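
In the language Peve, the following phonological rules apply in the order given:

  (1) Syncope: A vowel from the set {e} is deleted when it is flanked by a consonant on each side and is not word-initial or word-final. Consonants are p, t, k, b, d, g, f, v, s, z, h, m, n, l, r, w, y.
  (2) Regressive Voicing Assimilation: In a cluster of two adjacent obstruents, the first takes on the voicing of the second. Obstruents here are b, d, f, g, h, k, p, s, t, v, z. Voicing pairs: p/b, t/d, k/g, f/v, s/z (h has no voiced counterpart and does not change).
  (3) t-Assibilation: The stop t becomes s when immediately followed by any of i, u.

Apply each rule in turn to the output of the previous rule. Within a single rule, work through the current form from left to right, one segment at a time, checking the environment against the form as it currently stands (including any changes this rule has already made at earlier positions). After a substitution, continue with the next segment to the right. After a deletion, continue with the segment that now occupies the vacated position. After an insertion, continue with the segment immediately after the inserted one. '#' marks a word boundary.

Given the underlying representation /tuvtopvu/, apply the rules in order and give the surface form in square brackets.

[suftobvu]

(1) Syncope: no change — [tuvtopvu]
(2) Regressive Voicing Assimilation: [tuvtopvu] → [tuftobvu]
(3) t-Assibilation: [tuftobvu] → [suftobvu]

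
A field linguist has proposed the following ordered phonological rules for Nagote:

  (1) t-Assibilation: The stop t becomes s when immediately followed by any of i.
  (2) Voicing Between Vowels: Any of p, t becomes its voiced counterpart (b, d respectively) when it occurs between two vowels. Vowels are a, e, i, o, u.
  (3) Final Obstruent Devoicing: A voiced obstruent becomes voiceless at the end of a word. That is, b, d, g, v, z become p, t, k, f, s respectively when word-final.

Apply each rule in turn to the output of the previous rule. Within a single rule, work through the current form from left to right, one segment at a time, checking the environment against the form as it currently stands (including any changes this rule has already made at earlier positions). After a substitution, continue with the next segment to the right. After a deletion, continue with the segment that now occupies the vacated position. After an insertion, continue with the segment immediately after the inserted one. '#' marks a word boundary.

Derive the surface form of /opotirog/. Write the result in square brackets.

(1) t-Assibilation: [opotirog] → [oposirog]
(2) Voicing Between Vowels: [oposirog] → [obosirog]
(3) Final Obstruent Devoicing: [obosirog] → [obosirok]

[obosirok]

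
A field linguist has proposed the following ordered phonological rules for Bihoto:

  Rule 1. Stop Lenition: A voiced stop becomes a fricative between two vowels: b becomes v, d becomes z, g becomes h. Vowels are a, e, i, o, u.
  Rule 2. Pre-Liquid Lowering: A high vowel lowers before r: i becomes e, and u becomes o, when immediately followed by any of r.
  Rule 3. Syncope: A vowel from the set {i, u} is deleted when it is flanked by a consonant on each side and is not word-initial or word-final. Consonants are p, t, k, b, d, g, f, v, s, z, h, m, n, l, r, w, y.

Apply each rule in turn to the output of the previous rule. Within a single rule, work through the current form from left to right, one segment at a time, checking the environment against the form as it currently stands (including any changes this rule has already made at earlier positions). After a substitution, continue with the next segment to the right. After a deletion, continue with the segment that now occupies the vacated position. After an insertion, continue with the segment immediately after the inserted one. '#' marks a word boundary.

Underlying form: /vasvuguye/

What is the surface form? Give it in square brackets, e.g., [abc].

Rule 1 Stop Lenition: [vasvuguye] → [vasvuhuye]
Rule 2 Pre-Liquid Lowering: no change — [vasvuhuye]
Rule 3 Syncope: [vasvuhuye] → [vasvhye]

[vasvhye]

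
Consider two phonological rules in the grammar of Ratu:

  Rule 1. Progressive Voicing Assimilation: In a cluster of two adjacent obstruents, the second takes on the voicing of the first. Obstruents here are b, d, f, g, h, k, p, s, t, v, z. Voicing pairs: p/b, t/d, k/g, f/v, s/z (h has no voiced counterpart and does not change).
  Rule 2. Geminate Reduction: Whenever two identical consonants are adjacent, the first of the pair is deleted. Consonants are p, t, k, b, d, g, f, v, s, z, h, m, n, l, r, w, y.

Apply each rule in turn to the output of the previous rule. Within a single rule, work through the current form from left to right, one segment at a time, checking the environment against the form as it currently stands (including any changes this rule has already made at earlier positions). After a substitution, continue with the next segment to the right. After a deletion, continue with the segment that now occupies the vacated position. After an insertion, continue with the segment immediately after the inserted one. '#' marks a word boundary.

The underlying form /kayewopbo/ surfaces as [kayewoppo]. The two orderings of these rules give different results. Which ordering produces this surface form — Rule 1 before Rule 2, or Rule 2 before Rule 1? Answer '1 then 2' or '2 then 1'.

Order 1 then 2:
  1 Progressive Voicing Assimilation: [kayewopbo] → [kayewoppo]
  2 Geminate Reduction: [kayewoppo] → [kayewopo]
  result: [kayewopo]
Order 2 then 1:
  2 Geminate Reduction: no change — [kayewopbo]
  1 Progressive Voicing Assimilation: [kayewopbo] → [kayewoppo]
  result: [kayewoppo]

2 then 1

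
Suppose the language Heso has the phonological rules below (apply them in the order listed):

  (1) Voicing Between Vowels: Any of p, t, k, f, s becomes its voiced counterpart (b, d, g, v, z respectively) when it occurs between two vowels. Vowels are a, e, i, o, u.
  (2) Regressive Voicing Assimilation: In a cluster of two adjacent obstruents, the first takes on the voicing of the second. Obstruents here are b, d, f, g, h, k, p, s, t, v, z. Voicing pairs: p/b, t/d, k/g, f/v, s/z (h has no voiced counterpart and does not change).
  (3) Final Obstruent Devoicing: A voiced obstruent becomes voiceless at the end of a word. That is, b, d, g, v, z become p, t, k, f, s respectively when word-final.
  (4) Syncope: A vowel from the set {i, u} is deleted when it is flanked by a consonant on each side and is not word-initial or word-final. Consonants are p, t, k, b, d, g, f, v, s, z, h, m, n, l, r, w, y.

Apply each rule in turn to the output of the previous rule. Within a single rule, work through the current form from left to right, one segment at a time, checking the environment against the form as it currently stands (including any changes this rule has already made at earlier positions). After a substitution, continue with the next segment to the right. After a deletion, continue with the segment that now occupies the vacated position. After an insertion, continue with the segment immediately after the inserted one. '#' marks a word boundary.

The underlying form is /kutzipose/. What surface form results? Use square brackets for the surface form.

(1) Voicing Between Vowels: [kutzipose] → [kutziboze]
(2) Regressive Voicing Assimilation: [kutziboze] → [kudziboze]
(3) Final Obstruent Devoicing: no change — [kudziboze]
(4) Syncope: [kudziboze] → [kdzboze]

[kdzboze]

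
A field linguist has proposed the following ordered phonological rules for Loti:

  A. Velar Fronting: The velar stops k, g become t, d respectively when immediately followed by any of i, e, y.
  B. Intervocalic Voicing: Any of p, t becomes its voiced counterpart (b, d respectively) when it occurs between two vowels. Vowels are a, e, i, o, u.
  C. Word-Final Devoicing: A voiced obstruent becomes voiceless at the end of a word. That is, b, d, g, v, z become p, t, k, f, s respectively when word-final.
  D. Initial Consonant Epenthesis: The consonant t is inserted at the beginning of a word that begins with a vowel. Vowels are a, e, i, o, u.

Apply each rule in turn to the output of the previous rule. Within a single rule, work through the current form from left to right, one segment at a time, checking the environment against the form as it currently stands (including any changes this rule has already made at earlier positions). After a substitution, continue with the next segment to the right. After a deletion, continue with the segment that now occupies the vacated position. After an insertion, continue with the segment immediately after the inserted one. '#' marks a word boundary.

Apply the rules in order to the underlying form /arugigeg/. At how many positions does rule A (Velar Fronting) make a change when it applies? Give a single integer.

2

A Velar Fronting: [arugigeg] → [arudideg]
B Intervocalic Voicing: no change — [arudideg]
C Word-Final Devoicing: [arudideg] → [arudidek]
D Initial Consonant Epenthesis: [arudidek] → [tarudidek]
Rule A changed 2 position(s).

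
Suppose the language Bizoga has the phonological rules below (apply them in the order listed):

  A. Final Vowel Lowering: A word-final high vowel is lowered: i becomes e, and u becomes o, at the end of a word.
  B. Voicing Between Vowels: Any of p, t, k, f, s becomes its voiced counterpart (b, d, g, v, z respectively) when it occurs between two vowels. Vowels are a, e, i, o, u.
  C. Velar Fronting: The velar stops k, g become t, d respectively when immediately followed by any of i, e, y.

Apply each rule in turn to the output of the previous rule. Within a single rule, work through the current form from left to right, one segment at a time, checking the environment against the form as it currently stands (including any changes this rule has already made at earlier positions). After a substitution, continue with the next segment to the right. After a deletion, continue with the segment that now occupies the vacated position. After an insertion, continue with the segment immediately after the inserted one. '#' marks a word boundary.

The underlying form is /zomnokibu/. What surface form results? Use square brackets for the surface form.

[zomnodibo]

A Final Vowel Lowering: [zomnokibu] → [zomnokibo]
B Voicing Between Vowels: [zomnokibo] → [zomnogibo]
C Velar Fronting: [zomnogibo] → [zomnodibo]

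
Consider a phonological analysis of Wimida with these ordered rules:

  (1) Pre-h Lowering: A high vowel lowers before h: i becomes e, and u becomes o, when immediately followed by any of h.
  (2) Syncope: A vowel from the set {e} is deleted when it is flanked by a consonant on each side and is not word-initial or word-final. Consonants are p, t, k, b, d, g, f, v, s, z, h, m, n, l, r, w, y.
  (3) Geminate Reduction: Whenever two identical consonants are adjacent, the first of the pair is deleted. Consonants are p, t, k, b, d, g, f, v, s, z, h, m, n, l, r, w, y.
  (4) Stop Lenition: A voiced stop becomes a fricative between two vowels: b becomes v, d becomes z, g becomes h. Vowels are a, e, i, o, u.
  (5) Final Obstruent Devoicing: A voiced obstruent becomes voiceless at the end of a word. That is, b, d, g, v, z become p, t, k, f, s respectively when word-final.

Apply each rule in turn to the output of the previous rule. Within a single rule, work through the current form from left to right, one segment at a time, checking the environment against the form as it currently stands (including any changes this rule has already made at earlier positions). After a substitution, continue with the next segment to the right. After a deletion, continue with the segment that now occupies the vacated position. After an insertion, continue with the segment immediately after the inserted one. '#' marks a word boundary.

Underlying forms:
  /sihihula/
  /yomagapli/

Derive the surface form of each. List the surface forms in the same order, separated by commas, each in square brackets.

/sihihula/:
  (1) Pre-h Lowering: [sihihula] → [sehehula]
  (2) Syncope: [sehehula] → [shhula]
  (3) Geminate Reduction: [shhula] → [shula]
  (4) Stop Lenition: no change — [shula]
  (5) Final Obstruent Devoicing: no change — [shula]
/yomagapli/:
  (1) Pre-h Lowering: no change — [yomagapli]
  (2) Syncope: no change — [yomagapli]
  (3) Geminate Reduction: no change — [yomagapli]
  (4) Stop Lenition: [yomagapli] → [yomahapli]
  (5) Final Obstruent Devoicing: no change — [yomahapli]

[shula], [yomahapli]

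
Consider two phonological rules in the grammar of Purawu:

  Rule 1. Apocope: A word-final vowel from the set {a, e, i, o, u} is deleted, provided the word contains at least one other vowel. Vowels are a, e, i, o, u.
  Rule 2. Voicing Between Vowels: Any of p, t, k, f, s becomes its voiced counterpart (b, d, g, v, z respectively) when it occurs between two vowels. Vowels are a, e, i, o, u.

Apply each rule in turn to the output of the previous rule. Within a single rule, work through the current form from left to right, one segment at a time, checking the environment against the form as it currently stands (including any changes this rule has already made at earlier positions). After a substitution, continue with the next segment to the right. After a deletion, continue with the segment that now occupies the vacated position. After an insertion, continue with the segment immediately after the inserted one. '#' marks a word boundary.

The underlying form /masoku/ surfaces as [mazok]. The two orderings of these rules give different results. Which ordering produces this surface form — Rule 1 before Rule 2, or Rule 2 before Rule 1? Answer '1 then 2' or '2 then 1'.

Order 1 then 2:
  1 Apocope: [masoku] → [masok]
  2 Voicing Between Vowels: [masok] → [mazok]
  result: [mazok]
Order 2 then 1:
  2 Voicing Between Vowels: [masoku] → [mazogu]
  1 Apocope: [mazogu] → [mazog]
  result: [mazog]

1 then 2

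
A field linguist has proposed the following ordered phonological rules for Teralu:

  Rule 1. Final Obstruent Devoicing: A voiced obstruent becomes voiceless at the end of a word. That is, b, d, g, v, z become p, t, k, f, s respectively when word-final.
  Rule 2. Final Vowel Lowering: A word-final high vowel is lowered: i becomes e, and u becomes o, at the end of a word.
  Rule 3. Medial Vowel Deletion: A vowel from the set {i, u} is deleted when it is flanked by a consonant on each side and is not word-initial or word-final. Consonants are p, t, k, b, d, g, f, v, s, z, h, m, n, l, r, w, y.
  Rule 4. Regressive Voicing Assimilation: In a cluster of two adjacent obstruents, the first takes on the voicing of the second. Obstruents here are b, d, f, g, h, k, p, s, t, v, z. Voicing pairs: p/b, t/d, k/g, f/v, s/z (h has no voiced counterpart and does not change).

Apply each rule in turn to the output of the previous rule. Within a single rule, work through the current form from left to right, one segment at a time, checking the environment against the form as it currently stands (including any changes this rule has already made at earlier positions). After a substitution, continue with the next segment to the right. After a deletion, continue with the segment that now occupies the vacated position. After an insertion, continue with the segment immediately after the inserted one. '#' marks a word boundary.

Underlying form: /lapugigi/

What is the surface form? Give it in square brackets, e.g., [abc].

Rule 1 Final Obstruent Devoicing: no change — [lapugigi]
Rule 2 Final Vowel Lowering: [lapugigi] → [lapugige]
Rule 3 Medial Vowel Deletion: [lapugige] → [lapgge]
Rule 4 Regressive Voicing Assimilation: [lapgge] → [labgge]

[labgge]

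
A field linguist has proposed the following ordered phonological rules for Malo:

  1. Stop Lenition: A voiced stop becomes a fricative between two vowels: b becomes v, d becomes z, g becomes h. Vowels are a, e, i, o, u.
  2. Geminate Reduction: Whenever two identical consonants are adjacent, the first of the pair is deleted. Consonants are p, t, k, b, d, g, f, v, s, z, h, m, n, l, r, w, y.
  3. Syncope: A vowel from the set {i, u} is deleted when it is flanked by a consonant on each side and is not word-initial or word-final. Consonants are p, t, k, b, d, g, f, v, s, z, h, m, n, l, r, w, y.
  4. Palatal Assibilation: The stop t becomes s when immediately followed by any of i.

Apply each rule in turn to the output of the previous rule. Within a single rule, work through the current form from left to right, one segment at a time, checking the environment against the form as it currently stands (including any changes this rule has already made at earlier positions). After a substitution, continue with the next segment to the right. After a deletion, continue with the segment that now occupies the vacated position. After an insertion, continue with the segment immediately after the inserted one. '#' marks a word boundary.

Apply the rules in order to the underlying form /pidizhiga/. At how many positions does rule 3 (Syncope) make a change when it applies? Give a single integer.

3

1 Stop Lenition: [pidizhiga] → [pizizhiha]
2 Geminate Reduction: no change — [pizizhiha]
3 Syncope: [pizizhiha] → [pzzhha]
4 Palatal Assibilation: no change — [pzzhha]
Rule 3 changed 3 position(s).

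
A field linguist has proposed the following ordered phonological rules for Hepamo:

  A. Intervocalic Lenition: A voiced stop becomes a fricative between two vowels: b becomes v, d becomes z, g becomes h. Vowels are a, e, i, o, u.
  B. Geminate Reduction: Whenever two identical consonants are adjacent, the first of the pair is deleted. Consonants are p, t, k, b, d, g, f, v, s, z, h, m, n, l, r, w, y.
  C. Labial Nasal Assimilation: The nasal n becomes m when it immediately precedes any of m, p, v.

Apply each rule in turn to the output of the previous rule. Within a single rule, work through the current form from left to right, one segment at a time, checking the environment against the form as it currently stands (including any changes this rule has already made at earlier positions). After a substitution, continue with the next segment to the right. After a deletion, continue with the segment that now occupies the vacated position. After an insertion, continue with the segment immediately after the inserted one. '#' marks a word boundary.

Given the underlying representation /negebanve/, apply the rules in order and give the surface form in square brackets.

[nehevamve]

A Intervocalic Lenition: [negebanve] → [nehevanve]
B Geminate Reduction: no change — [nehevanve]
C Labial Nasal Assimilation: [nehevanve] → [nehevamve]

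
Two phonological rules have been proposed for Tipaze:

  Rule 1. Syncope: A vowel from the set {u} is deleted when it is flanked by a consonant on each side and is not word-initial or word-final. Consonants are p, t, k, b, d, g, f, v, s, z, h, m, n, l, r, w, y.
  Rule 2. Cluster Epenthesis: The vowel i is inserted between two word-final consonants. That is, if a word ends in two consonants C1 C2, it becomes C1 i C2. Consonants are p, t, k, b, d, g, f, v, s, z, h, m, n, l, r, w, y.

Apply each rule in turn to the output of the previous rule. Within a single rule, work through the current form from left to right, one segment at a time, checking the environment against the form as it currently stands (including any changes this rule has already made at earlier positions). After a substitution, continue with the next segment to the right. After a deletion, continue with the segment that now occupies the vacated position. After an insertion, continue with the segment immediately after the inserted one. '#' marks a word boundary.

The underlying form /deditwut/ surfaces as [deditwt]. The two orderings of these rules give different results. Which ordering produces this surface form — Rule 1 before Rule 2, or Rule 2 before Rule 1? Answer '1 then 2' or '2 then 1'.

2 then 1

Order 1 then 2:
  1 Syncope: [deditwut] → [deditwt]
  2 Cluster Epenthesis: [deditwt] → [deditwit]
  result: [deditwit]
Order 2 then 1:
  2 Cluster Epenthesis: no change — [deditwut]
  1 Syncope: [deditwut] → [deditwt]
  result: [deditwt]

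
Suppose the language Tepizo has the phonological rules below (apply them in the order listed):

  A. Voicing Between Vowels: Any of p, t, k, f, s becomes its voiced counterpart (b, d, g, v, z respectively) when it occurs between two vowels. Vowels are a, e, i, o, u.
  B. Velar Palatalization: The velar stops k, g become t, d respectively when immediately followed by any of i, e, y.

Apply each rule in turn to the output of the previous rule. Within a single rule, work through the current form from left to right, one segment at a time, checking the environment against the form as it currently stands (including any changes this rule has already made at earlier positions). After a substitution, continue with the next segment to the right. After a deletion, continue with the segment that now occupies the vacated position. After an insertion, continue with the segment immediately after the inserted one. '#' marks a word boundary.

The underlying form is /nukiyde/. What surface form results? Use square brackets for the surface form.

A Voicing Between Vowels: [nukiyde] → [nugiyde]
B Velar Palatalization: [nugiyde] → [nudiyde]

[nudiyde]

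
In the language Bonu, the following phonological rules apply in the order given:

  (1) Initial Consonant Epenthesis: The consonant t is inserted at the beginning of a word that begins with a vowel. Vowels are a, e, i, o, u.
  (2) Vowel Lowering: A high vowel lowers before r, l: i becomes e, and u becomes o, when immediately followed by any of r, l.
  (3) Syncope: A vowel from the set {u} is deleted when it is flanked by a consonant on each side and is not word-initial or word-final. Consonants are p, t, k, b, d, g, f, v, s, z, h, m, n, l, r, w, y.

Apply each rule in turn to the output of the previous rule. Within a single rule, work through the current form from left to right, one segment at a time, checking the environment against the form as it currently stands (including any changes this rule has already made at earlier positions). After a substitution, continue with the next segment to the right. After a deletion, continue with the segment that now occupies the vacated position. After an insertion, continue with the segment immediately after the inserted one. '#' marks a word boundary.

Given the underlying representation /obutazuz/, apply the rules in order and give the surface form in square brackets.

[tobtazz]

(1) Initial Consonant Epenthesis: [obutazuz] → [tobutazuz]
(2) Vowel Lowering: no change — [tobutazuz]
(3) Syncope: [tobutazuz] → [tobtazz]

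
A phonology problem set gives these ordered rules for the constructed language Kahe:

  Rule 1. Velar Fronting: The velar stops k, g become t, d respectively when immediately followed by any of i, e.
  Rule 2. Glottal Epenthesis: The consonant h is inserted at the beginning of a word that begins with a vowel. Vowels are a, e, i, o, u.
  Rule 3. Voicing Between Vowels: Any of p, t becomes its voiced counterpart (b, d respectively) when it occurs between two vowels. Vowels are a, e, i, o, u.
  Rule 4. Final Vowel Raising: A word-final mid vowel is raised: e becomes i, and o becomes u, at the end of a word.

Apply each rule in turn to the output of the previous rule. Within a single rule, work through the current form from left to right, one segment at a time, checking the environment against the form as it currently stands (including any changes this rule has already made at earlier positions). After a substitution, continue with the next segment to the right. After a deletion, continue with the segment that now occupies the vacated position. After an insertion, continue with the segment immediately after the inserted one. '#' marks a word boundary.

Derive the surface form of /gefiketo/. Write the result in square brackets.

[defidedu]

Rule 1 Velar Fronting: [gefiketo] → [defiteto]
Rule 2 Glottal Epenthesis: no change — [defiteto]
Rule 3 Voicing Between Vowels: [defiteto] → [defidedo]
Rule 4 Final Vowel Raising: [defidedo] → [defidedu]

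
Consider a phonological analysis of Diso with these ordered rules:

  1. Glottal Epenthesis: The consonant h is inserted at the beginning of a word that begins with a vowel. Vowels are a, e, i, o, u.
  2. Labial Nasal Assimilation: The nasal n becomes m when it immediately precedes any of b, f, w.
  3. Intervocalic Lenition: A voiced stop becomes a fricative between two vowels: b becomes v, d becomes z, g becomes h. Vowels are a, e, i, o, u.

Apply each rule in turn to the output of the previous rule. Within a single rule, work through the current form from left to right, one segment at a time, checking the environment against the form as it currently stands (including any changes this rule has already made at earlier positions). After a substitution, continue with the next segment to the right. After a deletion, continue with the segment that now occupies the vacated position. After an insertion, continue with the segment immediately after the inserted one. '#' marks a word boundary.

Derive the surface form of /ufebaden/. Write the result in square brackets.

1 Glottal Epenthesis: [ufebaden] → [hufebaden]
2 Labial Nasal Assimilation: no change — [hufebaden]
3 Intervocalic Lenition: [hufebaden] → [hufevazen]

[hufevazen]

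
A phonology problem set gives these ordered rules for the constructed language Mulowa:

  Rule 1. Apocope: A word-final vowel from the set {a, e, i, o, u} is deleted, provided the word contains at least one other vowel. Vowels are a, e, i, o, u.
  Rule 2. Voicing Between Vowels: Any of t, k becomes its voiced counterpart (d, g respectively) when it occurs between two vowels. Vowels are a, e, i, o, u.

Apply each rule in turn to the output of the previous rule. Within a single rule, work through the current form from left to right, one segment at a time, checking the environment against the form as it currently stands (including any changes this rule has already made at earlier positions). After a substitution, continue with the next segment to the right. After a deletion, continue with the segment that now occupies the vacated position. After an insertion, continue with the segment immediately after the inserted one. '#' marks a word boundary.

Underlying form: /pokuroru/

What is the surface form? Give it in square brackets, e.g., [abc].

[poguror]

Rule 1 Apocope: [pokuroru] → [pokuror]
Rule 2 Voicing Between Vowels: [pokuror] → [poguror]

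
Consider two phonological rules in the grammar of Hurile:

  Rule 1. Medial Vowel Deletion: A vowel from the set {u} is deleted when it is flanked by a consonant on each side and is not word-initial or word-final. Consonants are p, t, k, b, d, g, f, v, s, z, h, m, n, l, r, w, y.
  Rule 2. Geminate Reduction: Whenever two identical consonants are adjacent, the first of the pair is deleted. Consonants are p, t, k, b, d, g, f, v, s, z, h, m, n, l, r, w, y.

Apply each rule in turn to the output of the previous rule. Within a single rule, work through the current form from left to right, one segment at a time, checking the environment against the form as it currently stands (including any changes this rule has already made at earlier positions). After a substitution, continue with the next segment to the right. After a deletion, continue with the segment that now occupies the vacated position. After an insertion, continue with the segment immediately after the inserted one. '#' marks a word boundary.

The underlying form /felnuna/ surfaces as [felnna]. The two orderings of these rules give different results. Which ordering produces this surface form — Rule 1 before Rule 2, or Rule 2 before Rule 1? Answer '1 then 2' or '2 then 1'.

Order 1 then 2:
  1 Medial Vowel Deletion: [felnuna] → [felnna]
  2 Geminate Reduction: [felnna] → [felna]
  result: [felna]
Order 2 then 1:
  2 Geminate Reduction: no change — [felnuna]
  1 Medial Vowel Deletion: [felnuna] → [felnna]
  result: [felnna]

2 then 1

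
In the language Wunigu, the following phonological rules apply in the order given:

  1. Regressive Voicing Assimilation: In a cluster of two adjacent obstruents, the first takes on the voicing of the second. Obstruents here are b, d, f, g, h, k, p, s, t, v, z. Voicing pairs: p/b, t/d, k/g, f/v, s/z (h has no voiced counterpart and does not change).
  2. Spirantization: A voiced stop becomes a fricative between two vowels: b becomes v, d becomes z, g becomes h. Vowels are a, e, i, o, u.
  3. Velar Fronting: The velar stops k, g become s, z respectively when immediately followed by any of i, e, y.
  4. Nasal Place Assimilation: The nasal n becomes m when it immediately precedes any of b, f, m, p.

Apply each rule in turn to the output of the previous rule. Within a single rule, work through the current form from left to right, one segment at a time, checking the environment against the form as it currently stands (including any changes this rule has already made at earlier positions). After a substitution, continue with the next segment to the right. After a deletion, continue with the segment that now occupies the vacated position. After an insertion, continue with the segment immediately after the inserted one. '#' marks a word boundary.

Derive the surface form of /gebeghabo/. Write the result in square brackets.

1 Regressive Voicing Assimilation: [gebeghabo] → [gebekhabo]
2 Spirantization: [gebekhabo] → [gevekhavo]
3 Velar Fronting: [gevekhavo] → [zevekhavo]
4 Nasal Place Assimilation: no change — [zevekhavo]

[zevekhavo]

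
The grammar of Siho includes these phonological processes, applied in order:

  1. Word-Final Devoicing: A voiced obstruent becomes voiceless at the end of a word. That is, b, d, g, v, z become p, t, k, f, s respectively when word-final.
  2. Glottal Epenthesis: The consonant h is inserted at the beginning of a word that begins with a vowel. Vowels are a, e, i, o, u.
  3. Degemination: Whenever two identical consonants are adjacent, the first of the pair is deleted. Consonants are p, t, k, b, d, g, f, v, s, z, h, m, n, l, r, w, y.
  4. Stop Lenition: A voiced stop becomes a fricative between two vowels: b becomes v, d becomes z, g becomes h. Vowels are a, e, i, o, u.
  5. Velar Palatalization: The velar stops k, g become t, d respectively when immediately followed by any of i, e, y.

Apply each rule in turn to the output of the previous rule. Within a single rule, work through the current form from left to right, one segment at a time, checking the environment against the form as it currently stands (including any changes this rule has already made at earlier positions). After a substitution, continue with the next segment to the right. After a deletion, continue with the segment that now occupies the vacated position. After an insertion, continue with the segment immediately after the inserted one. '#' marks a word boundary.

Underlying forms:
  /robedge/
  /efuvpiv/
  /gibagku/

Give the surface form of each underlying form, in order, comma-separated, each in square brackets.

[rovedde], [hefuvpif], [divagku]

/robedge/:
  1 Word-Final Devoicing: no change — [robedge]
  2 Glottal Epenthesis: no change — [robedge]
  3 Degemination: no change — [robedge]
  4 Stop Lenition: [robedge] → [rovedge]
  5 Velar Palatalization: [rovedge] → [rovedde]
/efuvpiv/:
  1 Word-Final Devoicing: [efuvpiv] → [efuvpif]
  2 Glottal Epenthesis: [efuvpif] → [hefuvpif]
  3 Degemination: no change — [hefuvpif]
  4 Stop Lenition: no change — [hefuvpif]
  5 Velar Palatalization: no change — [hefuvpif]
/gibagku/:
  1 Word-Final Devoicing: no change — [gibagku]
  2 Glottal Epenthesis: no change — [gibagku]
  3 Degemination: no change — [gibagku]
  4 Stop Lenition: [gibagku] → [givagku]
  5 Velar Palatalization: [givagku] → [divagku]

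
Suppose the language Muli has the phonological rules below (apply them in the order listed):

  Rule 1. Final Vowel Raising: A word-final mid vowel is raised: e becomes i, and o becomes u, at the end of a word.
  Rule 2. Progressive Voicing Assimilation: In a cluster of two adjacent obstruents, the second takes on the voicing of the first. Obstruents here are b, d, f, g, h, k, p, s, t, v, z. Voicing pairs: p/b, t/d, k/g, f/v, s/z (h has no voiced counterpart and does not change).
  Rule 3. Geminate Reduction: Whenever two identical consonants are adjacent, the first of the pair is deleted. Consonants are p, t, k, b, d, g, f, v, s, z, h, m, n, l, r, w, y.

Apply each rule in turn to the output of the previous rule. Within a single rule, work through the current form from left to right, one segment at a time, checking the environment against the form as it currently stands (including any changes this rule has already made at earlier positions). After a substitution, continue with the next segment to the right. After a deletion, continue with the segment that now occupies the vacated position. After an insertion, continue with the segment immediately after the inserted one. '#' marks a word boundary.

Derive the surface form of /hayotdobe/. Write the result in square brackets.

Rule 1 Final Vowel Raising: [hayotdobe] → [hayotdobi]
Rule 2 Progressive Voicing Assimilation: [hayotdobi] → [hayottobi]
Rule 3 Geminate Reduction: [hayottobi] → [hayotobi]

[hayotobi]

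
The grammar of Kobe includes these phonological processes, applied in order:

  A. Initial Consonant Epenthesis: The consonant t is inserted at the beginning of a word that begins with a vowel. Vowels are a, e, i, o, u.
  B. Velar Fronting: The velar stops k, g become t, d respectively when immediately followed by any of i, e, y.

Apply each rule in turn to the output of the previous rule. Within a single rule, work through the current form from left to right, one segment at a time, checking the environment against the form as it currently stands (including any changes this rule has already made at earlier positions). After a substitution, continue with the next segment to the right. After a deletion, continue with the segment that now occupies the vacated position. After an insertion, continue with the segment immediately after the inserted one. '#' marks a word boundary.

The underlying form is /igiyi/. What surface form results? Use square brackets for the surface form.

[tidiyi]

A Initial Consonant Epenthesis: [igiyi] → [tigiyi]
B Velar Fronting: [tigiyi] → [tidiyi]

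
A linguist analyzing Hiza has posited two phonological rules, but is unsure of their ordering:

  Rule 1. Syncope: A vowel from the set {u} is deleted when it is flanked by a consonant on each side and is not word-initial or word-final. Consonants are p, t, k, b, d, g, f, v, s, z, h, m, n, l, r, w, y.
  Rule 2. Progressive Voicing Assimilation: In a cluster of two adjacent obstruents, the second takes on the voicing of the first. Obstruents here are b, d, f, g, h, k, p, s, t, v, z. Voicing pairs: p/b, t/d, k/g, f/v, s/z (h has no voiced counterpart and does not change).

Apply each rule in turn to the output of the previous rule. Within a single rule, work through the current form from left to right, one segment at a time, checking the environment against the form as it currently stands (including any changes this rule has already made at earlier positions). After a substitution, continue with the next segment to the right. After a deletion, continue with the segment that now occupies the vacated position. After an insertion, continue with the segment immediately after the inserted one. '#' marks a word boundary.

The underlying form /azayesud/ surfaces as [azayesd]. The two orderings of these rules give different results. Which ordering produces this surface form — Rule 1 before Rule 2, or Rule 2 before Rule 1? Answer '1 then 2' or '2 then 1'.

2 then 1

Order 1 then 2:
  1 Syncope: [azayesud] → [azayesd]
  2 Progressive Voicing Assimilation: [azayesd] → [azayest]
  result: [azayest]
Order 2 then 1:
  2 Progressive Voicing Assimilation: no change — [azayesud]
  1 Syncope: [azayesud] → [azayesd]
  result: [azayesd]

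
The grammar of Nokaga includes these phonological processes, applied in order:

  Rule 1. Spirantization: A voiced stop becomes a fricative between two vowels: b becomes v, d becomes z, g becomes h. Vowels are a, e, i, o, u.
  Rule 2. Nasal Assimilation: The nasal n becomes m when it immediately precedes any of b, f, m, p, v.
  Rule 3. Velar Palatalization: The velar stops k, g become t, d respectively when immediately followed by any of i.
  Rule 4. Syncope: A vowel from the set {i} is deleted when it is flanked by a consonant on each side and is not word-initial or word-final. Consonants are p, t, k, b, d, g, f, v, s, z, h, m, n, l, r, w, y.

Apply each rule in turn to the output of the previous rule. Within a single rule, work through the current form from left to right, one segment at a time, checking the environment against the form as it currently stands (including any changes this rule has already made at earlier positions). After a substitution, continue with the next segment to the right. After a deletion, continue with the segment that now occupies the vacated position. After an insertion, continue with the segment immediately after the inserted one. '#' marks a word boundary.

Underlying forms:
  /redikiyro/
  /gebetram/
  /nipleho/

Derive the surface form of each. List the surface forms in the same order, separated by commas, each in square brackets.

[reztyro], [gevetram], [npleho]

/redikiyro/:
  Rule 1 Spirantization: [redikiyro] → [rezikiyro]
  Rule 2 Nasal Assimilation: no change — [rezikiyro]
  Rule 3 Velar Palatalization: [rezikiyro] → [rezitiyro]
  Rule 4 Syncope: [rezitiyro] → [reztyro]
/gebetram/:
  Rule 1 Spirantization: [gebetram] → [gevetram]
  Rule 2 Nasal Assimilation: no change — [gevetram]
  Rule 3 Velar Palatalization: no change — [gevetram]
  Rule 4 Syncope: no change — [gevetram]
/nipleho/:
  Rule 1 Spirantization: no change — [nipleho]
  Rule 2 Nasal Assimilation: no change — [nipleho]
  Rule 3 Velar Palatalization: no change — [nipleho]
  Rule 4 Syncope: [nipleho] → [npleho]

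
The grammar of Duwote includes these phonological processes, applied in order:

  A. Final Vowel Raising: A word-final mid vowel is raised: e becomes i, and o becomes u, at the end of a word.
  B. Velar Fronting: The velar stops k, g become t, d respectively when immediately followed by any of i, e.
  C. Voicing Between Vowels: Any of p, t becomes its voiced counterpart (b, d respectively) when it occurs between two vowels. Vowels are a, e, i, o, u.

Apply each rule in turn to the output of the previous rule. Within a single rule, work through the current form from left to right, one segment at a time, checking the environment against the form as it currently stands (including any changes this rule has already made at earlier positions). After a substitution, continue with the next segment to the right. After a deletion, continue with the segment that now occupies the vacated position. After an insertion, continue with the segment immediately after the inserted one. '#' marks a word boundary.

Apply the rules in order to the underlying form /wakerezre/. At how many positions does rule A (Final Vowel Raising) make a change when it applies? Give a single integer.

A Final Vowel Raising: [wakerezre] → [wakerezri]
B Velar Fronting: [wakerezri] → [waterezri]
C Voicing Between Vowels: [waterezri] → [waderezri]
Rule A changed 1 position(s).

1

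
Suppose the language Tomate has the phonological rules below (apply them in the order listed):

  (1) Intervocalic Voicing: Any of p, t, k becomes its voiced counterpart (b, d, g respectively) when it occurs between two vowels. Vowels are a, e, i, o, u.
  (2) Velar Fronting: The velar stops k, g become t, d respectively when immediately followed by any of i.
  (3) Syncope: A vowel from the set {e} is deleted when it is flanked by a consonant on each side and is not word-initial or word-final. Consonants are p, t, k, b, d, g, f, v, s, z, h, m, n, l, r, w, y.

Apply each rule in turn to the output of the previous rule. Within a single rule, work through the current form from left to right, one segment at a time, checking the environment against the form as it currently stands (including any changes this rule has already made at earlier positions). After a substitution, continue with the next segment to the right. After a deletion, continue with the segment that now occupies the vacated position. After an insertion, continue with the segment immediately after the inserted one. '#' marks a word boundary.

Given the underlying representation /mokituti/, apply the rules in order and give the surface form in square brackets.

[modidudi]

(1) Intervocalic Voicing: [mokituti] → [mogidudi]
(2) Velar Fronting: [mogidudi] → [modidudi]
(3) Syncope: no change — [modidudi]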